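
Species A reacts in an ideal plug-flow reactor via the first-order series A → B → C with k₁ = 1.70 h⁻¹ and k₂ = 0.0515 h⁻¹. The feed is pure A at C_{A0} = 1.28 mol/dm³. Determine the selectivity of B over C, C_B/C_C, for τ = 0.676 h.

Solving the coupled first-order balances gives C_B(τ) = [k₁/(k₂−k₁)]·C_{A0}·(e^(−k₁τ) − e^(−k₂τ)).
e^(−k₁τ) = e^(−1.70×0.676) = e^(−1.149) = 0.3169; e^(−k₂τ) = e^(−0.03481) = 0.9658.
C_B = 1.70×1.28/(0.0515−1.70) × (0.3169−0.9658) = (-1.320)×(-0.6489) = 0.8565 mol/dm³.
C_A = C_{A0}e^(−k₁τ) = 0.4056 mol/dm³, so C_C = C_{A0}−C_A−C_B = 0.01785 mol/dm³; C_B/C_C = 48.0.

48.0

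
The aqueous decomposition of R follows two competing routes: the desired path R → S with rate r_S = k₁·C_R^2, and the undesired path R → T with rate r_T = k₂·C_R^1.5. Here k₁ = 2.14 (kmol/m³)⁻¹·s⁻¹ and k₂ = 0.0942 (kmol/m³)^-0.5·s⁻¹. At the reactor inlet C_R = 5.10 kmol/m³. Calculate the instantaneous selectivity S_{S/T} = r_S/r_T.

S_{S/T} = r_S/r_T = (k₁·C_R^2)/(k₂·C_R^1.5) = (k₁/k₂)·C_R^0.5.
= (2.14×5.100^2) / (0.0942×5.100^1.5) = 55.66/1.085 = 51.3.

51.3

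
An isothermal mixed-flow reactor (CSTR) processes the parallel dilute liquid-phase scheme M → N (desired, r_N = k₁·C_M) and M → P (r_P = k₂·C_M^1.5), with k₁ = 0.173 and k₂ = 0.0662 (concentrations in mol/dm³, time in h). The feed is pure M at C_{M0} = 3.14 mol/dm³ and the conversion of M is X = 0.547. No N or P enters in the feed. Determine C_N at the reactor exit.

Exit C_M = C_{M0}(1−X) = 3.14×0.453 = 1.422 mol/dm³.
Rates in a CSTR are evaluated at the outlet concentration: r_N = 0.173×1.422 = 0.2461, r_P = 0.0662×1.422^1.5 = 0.1123.
Fraction of consumed M going to N: r_N/(r_N+r_P) = 0.6866.
C_N = 0.6866·C_{M0}·X = 0.6866×3.14×0.547 = 1.18 mol/dm³.

1.18 mol/dm³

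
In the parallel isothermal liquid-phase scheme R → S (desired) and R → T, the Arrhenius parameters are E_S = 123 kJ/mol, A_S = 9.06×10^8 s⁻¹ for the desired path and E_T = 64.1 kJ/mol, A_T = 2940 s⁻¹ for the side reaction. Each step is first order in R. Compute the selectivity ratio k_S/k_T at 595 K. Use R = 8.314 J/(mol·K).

Since both paths have the same order in R, the concentration cancels and S_{S/T} = k_S/k_T = (A_S/A_T)·exp[(E_T−E_S)/(RT)].
(E_T−E_S)/(RT) = (64.1−123)×10³/(8.314×595) = -58900/4947 = -11.91.
k_S/k_T = (9.06×10^8/2940)·exp(-11.91) = 3.082×10^5 × 6.746×10^-6 = 2.08.
Since E_S > E_T, raising the temperature improves selectivity toward S.

2.08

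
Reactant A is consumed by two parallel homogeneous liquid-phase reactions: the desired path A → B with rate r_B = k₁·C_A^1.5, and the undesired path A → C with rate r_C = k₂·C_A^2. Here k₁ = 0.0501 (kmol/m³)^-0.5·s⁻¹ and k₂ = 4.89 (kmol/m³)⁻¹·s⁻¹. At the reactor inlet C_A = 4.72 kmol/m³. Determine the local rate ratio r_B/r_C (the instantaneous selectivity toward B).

0.00472

S_{B/C} = r_B/r_C = (k₁·C_A^1.5)/(k₂·C_A^2) = (k₁/k₂)·C_A^-0.5.
= (0.0501×4.720^1.5) / (4.89×4.720^2) = 0.5137/108.9 = 0.00472.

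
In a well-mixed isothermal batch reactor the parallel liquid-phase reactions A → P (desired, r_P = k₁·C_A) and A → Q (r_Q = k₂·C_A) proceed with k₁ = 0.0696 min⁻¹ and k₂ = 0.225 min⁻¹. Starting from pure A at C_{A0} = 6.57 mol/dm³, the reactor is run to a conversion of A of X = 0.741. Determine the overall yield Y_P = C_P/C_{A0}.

0.175

C_A = C_{A0}(1−X) = 1.702 mol/dm³.
Both paths are first order in A, so the instantaneous fraction to P is constant: dC_P/d(−C_A) = k₁/(k₁+k₂) = 0.2363.
C_P = 0.2363·(C_{A0}−C_A) = 0.2363×4.868 = 1.15 mol/dm³.
Y_P = C_P/C_{A0} = 1.150/6.57 = 0.175.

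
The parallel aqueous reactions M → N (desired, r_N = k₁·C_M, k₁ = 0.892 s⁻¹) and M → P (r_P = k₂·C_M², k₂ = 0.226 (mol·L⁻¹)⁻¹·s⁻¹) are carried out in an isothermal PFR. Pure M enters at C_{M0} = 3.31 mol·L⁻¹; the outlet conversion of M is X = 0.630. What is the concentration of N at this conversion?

1.34 mol·L⁻¹

C_M = C_{M0}(1−X) = 1.225 mol·L⁻¹.
Along a PFR/batch, dC_N/dC_M = −r_N/(r_N+r_P) = −k₁/(k₁+k₂·C_M).
Integrating from C_{M0} to C_M: C_N = (0.892/0.226)·ln[(0.892+0.226·3.31)/(0.892+0.226·1.22)] = 3.947·ln(1.640/1.169) = 1.337 mol·L⁻¹.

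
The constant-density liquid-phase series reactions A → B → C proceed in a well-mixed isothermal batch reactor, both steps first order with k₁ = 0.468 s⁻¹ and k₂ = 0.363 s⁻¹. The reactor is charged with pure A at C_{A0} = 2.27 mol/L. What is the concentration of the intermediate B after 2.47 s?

0.943 mol/L

The intermediate concentration in a first-order A→B→C sequence is C_B = k₁C_{A0}(e^(−k₁t) − e^(−k₂t))/(k₂−k₁).
e^(−k₁t) = e^(−0.468×2.47) = e^(−1.156) = 0.3148; e^(−k₂t) = e^(−0.8966) = 0.4080.
C_B = 0.468×2.27/(0.363−0.468) × (0.3148−0.4080) = (-10.12)×(-0.09320) = 0.9429 mol/L.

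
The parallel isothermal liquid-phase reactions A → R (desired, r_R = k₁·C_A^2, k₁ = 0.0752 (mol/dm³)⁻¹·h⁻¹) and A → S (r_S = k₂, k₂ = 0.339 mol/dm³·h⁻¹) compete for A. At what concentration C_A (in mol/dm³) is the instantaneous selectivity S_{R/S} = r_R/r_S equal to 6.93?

S_{R/S} = (k₁/k₂)·C_A^2 ⇒ C_A = (S·k₂/k₁)^(0.5).
= (6.93×0.339/0.0752)^(0.5) = (31.24)^(0.5) = 5.59 mol/dm³.

5.59 mol/dm³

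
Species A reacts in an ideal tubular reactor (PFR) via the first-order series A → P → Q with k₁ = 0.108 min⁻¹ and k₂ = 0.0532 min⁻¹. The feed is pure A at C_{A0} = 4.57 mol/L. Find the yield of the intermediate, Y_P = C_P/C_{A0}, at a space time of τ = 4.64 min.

0.346

The intermediate concentration in a first-order A→B→C sequence is C_P = k₁C_{A0}(e^(−k₁τ) − e^(−k₂τ))/(k₂−k₁).
e^(−k₁τ) = e^(−0.108×4.64) = e^(−0.5011) = 0.6059; e^(−k₂τ) = e^(−0.2468) = 0.7813.
C_P = 0.108×4.57/(0.0532−0.108) × (0.6059−0.7813) = (-9.007)×(-0.1754) = 1.580 mol/L.
Y_P = C_P/C_{A0} = 1.580/4.57 = 0.346.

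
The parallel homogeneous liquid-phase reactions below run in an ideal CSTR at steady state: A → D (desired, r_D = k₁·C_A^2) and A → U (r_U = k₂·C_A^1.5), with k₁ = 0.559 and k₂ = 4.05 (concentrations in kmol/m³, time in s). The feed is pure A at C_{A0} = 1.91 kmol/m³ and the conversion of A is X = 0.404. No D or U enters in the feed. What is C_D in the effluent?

0.0990 kmol/m³

Exit C_A = C_{A0}(1−X) = 1.91×0.596 = 1.138 kmol/m³.
Rates in a CSTR are evaluated at the outlet concentration: r_D = 0.559×1.138^2 = 0.7244, r_U = 4.05×1.138^1.5 = 4.919.
Fraction of consumed A going to D: r_D/(r_D+r_U) = 0.1284.
C_D = 0.1284·C_{A0}·X = 0.1284×1.91×0.404 = 0.0990 kmol/m³.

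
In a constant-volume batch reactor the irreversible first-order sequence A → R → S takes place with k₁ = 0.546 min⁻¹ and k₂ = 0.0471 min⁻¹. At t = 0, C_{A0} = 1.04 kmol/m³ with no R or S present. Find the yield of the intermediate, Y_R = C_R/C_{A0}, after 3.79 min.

0.777

The intermediate concentration in a first-order A→B→C sequence is C_R = k₁C_{A0}(e^(−k₁t) − e^(−k₂t))/(k₂−k₁).
e^(−k₁t) = e^(−0.546×3.79) = e^(−2.069) = 0.1263; e^(−k₂t) = e^(−0.1785) = 0.8365.
C_R = 0.546×1.04/(0.0471−0.546) × (0.1263−0.8365) = (-1.138)×(-0.7102) = 0.8084 kmol/m³.
Y_R = C_R/C_{A0} = 0.8084/1.04 = 0.777.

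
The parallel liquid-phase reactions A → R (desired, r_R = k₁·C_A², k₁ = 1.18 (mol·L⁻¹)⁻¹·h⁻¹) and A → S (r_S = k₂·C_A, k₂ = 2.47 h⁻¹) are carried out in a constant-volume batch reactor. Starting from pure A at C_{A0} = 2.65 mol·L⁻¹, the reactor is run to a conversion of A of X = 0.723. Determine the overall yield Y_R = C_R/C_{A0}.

0.314

C_A = C_{A0}(1−X) = 0.7341 mol·L⁻¹.
Along a PFR/batch, dC_S/dC_A = −r_S/(r_R+r_S) = −k₂/(k₂+k₁·C_A).
Integrating from C_{A0} to C_A: C_S = (2.47/1.18)·ln[(2.47+1.18·2.65)/(2.47+1.18·0.734)] = 2.093·ln(5.597/3.336) = 1.083 mol·L⁻¹.
Then C_R = (C_{A0}−C_A) − C_S = 1.916 − 1.083 = 0.8329 mol·L⁻¹.
Y_R = C_R/C_{A0} = 0.8329/2.65 = 0.314.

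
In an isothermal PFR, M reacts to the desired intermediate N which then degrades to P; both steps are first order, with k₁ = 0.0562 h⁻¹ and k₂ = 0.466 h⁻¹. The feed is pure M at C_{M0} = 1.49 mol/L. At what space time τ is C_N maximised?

For first-order series the maximum of C_N occurs at τ_opt = ln(k₂/k₁)/(k₂−k₁).
= ln(0.466/0.0562)/(0.466−0.0562) = ln(8.292)/0.4098 = 2.115/0.4098 = 5.16 h.

5.16 h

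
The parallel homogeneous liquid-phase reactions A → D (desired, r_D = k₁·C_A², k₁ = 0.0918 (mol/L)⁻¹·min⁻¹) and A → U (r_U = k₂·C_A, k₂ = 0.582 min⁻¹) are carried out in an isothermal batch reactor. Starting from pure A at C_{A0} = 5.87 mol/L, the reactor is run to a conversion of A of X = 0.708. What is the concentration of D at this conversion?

C_A = C_{A0}(1−X) = 1.714 mol/L.
Along a PFR/batch, dC_U/dC_A = −r_U/(r_D+r_U) = −k₂/(k₂+k₁·C_A).
Integrating from C_{A0} to C_A: C_U = (0.582/0.0918)·ln[(0.582+0.0918·5.87)/(0.582+0.0918·1.71)] = 6.340·ln(1.121/0.7393) = 2.638 mol/L.
Then C_D = (C_{A0}−C_A) − C_U = 4.156 − 2.638 = 1.518 mol/L.

1.52 mol/L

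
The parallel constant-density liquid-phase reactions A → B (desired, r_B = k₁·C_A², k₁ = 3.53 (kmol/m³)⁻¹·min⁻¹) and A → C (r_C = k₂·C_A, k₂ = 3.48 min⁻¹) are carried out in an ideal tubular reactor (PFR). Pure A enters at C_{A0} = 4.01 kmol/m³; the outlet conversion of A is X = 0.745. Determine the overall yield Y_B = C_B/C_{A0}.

0.521

C_A = C_{A0}(1−X) = 1.023 kmol/m³.
Along a PFR/batch, dC_C/dC_A = −r_C/(r_B+r_C) = −k₂/(k₂+k₁·C_A).
Integrating from C_{A0} to C_A: C_C = (3.48/3.53)·ln[(3.48+3.53·4.01)/(3.48+3.53·1.02)] = 0.9858·ln(17.64/7.090) = 0.8984 kmol/m³.
Then C_B = (C_{A0}−C_A) − C_C = 2.987 − 0.8984 = 2.089 kmol/m³.
Y_B = C_B/C_{A0} = 2.089/4.01 = 0.521.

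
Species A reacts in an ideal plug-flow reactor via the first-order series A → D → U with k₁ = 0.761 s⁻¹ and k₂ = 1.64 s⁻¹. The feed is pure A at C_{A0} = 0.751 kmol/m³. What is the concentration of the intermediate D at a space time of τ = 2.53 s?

0.0846 kmol/m³

The intermediate concentration in a first-order A→B→C sequence is C_D = k₁C_{A0}(e^(−k₁τ) − e^(−k₂τ))/(k₂−k₁).
e^(−k₁τ) = e^(−0.761×2.53) = e^(−1.925) = 0.1458; e^(−k₂τ) = e^(−4.149) = 0.01578.
C_D = 0.761×0.751/(1.64−0.761) × (0.1458−0.01578) = 0.6502×0.1301 = 0.08456 kmol/m³.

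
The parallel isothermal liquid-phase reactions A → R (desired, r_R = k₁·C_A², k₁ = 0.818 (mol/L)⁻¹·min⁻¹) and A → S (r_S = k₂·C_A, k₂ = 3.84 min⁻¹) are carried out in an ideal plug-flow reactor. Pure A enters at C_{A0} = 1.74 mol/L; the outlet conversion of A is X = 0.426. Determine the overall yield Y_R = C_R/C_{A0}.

C_A = C_{A0}(1−X) = 0.9988 mol/L.
Along a PFR/batch, dC_S/dC_A = −r_S/(r_R+r_S) = −k₂/(k₂+k₁·C_A).
Integrating from C_{A0} to C_A: C_S = (3.84/0.818)·ln[(3.84+0.818·1.74)/(3.84+0.818·0.999)] = 4.694·ln(5.263/4.657) = 0.5746 mol/L.
Then C_R = (C_{A0}−C_A) − C_S = 0.7412 − 0.5746 = 0.1667 mol/L.
Y_R = C_R/C_{A0} = 0.1667/1.74 = 0.0958.

0.0958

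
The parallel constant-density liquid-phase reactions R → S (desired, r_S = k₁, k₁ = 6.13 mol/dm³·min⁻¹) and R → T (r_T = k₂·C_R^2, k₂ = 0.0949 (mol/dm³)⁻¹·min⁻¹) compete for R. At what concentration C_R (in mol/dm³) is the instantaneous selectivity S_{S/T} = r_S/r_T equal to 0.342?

S_{S/T} = (k₁/k₂)·C_R^-2 ⇒ C_R = (S·k₂/k₁)^(-0.5).
= (0.342×0.0949/6.13)^(-0.5) = (0.005295)^(-0.5) = 13.7 mol/dm³.

13.7 mol/dm³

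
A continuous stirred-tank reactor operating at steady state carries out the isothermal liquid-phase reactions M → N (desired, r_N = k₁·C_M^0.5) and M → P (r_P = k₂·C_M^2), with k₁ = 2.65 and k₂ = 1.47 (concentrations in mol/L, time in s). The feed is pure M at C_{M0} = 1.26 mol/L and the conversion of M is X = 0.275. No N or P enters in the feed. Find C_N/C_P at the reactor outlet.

2.06

Exit C_M = C_{M0}(1−X) = 1.26×0.725 = 0.9135 mol/L.
In a CSTR the entire volume is at exit conditions, so r_N = 2.65×0.9135^0.5 = 2.533 and r_P = 1.47×0.9135^2 = 1.227.
Overall selectivity = C_N/C_P = r_Nτ/(r_Pτ) = r_N/r_P = 2.06.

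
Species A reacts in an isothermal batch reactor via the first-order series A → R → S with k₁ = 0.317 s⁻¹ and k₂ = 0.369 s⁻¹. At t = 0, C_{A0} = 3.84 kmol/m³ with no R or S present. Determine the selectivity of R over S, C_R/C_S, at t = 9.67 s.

Solving the coupled first-order balances gives C_R(t) = [k₁/(k₂−k₁)]·C_{A0}·(e^(−k₁t) − e^(−k₂t)).
e^(−k₁t) = e^(−0.317×9.67) = e^(−3.065) = 0.04664; e^(−k₂t) = e^(−3.568) = 0.02821.
C_R = 0.317×3.84/(0.369−0.317) × (0.04664−0.02821) = 23.41×0.01843 = 0.4314 kmol/m³.
C_A = C_{A0}e^(−k₁t) = 0.1791 kmol/m³, so C_S = C_{A0}−C_A−C_R = 3.229 kmol/m³; C_R/C_S = 0.134.

0.134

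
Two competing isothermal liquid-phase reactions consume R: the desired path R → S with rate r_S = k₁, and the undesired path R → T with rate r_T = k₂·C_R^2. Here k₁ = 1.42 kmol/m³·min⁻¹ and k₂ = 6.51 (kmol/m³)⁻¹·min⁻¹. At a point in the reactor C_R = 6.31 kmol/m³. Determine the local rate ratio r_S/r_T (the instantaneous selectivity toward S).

0.00548

S_{S/T} = r_S/r_T = (k₁)/(k₂·C_R^2) = (k₁/k₂)·C_R^-2.
= (1.42) / (6.51×6.310^2) = 1.420/259.2 = 0.00548.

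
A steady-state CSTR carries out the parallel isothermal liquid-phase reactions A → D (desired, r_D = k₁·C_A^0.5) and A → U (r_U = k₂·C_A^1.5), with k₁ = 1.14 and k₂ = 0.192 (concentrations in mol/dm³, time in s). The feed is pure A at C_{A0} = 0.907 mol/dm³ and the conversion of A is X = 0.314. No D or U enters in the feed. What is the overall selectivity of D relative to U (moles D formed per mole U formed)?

9.54

Exit C_A = C_{A0}(1−X) = 0.907×0.686 = 0.6222 mol/dm³.
In a CSTR the entire volume is at exit conditions, so r_D = 1.14×0.6222^0.5 = 0.8992 and r_U = 0.192×0.6222^1.5 = 0.09423.
Overall selectivity = C_D/C_U = r_Dτ/(r_Uτ) = r_D/r_U = 9.54.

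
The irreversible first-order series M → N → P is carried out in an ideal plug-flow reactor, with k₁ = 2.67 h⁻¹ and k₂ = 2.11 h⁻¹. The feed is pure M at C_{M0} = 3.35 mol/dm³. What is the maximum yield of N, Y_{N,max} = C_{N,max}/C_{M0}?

For a first-order series the maximum intermediate yield is C_{N,max}/C_{M0} = (k₁/k₂)^[k₂/(k₂−k₁)].
= (2.67/2.11)^(2.11/(2.11−2.67)) = (1.265)^(-3.768) = 0.4119.

0.412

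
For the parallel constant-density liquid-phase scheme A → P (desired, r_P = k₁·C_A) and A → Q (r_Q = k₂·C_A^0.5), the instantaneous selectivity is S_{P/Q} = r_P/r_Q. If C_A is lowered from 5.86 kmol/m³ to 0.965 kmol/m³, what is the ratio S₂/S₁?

S_{P/Q} = (k₁/k₂)·C_A^0.5, so S₂/S₁ = (C_{A,2}/C_{A,1})^0.5.
= (0.965/5.86)^0.5 = (0.1647)^0.5 = 0.406.

0.406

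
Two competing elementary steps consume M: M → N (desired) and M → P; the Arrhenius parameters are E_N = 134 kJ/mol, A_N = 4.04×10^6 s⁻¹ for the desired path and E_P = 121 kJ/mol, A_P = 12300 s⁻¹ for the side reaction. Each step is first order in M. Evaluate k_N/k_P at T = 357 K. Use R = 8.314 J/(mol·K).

Since both paths have the same order in M, the concentration cancels and S_{N/P} = k_N/k_P = (A_N/A_P)·exp[(E_P−E_N)/(RT)].
(E_P−E_N)/(RT) = (121−134)×10³/(8.314×357) = -13000/2968 = -4.380.
k_N/k_P = (4.04×10^6/12300)·exp(-4.380) = 328.5 × 0.01253 = 4.11.

4.11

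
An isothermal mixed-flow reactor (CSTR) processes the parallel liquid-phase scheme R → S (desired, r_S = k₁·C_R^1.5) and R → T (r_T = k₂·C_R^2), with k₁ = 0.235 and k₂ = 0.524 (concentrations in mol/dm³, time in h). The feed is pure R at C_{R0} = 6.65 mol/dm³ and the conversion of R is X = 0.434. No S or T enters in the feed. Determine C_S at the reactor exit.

0.542 mol/dm³

Exit C_R = C_{R0}(1−X) = 6.65×0.566 = 3.764 mol/dm³.
In a CSTR the entire volume is at exit conditions, so r_S = 0.235×3.764^1.5 = 1.716 and r_T = 0.524×3.764^2 = 7.423.
Fraction of consumed R going to S: r_S/(r_S+r_T) = 0.1878.
C_S = 0.1878·C_{R0}·X = 0.1878×6.65×0.434 = 0.542 mol/dm³.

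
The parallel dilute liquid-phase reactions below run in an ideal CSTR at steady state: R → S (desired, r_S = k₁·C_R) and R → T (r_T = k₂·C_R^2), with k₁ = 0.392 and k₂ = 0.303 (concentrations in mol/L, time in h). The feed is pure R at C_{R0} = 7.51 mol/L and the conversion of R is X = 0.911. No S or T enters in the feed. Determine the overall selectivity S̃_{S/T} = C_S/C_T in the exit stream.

1.94

Exit C_R = C_{R0}(1−X) = 7.51×0.0890 = 0.6684 mol/L.
A CSTR operates uniformly at the exit composition, giving r_S = 0.2620 and r_T = 0.1354 (each k·C_R^n at C_R = 0.6684).
Overall selectivity = C_S/C_T = r_Sτ/(r_Tτ) = r_S/r_T = 1.94.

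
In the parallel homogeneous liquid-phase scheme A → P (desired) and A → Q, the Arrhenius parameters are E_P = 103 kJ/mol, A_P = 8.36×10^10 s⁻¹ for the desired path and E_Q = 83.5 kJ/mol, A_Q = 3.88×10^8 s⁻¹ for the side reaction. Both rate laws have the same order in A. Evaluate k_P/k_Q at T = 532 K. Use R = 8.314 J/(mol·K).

With equal orders, S_{P/Q} = k_P/k_Q = (A_P/A_Q)·exp[(E_Q−E_P)/(RT)].
(E_Q−E_P)/(RT) = (83.5−103)×10³/(8.314×532) = -19500/4423 = -4.409.
k_P/k_Q = (8.36×10^10/3.88×10^8)·exp(-4.409) = 215.5 × 0.01217 = 2.62.
Since E_P > E_Q, raising the temperature improves selectivity toward P.

2.62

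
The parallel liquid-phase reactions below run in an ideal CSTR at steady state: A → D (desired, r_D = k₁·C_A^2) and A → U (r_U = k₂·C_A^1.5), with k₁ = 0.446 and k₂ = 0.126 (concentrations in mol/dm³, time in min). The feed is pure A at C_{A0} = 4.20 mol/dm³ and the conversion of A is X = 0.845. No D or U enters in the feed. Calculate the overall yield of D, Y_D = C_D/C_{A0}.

Exit C_A = C_{A0}(1−X) = 4.20×0.155 = 0.6510 mol/dm³.
In a CSTR the entire volume is at exit conditions, so r_D = 0.446×0.6510^2 = 0.1890 and r_U = 0.126×0.6510^1.5 = 0.06618.
Fraction of consumed A going to D: r_D/(r_D+r_U) = 0.7407.
C_D = 0.7407·C_{A0}·X = 0.7407×4.20×0.845 = 2.63 mol/dm³; Y_D = C_D/C_{A0} = 0.626.

0.626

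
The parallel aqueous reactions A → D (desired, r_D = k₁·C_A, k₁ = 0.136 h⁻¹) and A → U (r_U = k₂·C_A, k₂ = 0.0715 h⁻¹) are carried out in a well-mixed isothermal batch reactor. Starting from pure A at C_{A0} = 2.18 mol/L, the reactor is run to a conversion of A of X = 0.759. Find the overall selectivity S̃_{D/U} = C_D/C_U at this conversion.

1.90

C_A = C_{A0}(1−X) = 0.5254 mol/L.
Both paths are first order in A, so the instantaneous fraction to D is constant: dC_D/d(−C_A) = k₁/(k₁+k₂) = 0.6554.
C_D = 0.6554·(C_{A0}−C_A) = 0.6554×1.655 = 1.08 mol/L.
C_U = (C_{A0}−C_A)−C_D = 0.5701 mol/L; S̃_{D/U} = 1.084/0.5701 = 1.90.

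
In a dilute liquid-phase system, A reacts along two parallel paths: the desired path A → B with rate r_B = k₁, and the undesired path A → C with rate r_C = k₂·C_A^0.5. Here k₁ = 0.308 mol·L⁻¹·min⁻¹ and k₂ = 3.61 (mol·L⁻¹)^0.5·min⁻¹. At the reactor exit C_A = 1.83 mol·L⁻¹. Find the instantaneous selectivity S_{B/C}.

S_{B/C} = r_B/r_C = (k₁)/(k₂·C_A^0.5) = (k₁/k₂)·C_A^-0.5.
= (0.308) / (3.61×1.830^0.5) = 0.3080/4.884 = 0.0631.
The undesired path is higher order in A, so low C_A (CSTR or dilute feed) favours B.

0.0631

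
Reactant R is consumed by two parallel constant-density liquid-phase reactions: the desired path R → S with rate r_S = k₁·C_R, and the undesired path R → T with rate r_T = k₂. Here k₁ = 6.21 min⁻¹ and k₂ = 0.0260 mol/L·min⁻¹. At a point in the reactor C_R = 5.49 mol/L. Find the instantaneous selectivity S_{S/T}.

1311

S_{S/T} = r_S/r_T = (k₁·C_R)/(k₂) = (k₁/k₂)·C_R.
= (6.21×5.490) / (0.0260) = 34.09/0.02600 = 1311.
Since the desired path is higher order in R, keeping C_R high (PFR or concentrated feed) favours S.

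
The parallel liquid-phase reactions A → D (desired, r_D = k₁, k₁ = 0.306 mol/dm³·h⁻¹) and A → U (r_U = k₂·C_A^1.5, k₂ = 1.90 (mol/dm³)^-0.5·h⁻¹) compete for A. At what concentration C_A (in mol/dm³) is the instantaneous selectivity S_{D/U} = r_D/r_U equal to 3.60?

S_{D/U} = (k₁/k₂)·C_A^-1.5 ⇒ C_A = (S·k₂/k₁)^(1/(-1.5)).
= (3.60×1.90/0.306)^(-0.6667) = (22.35)^(-0.6667) = 0.126 mol/dm³.

0.126 mol/dm³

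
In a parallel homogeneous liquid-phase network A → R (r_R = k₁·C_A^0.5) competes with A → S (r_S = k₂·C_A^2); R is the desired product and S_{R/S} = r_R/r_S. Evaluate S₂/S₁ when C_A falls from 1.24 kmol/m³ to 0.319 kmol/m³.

S_{R/S} = (k₁/k₂)·C_A^-1.5, so S₂/S₁ = (C_{A,2}/C_{A,1})^-1.5.
= (0.319/1.24)^(-1.5) = (0.2573)^(-1.5) = 7.66.

7.66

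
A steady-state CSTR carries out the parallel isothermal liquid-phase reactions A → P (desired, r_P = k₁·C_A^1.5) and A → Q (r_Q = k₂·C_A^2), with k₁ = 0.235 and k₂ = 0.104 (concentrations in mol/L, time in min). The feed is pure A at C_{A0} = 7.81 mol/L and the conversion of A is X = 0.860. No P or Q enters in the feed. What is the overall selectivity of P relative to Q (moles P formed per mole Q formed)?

Exit C_A = C_{A0}(1−X) = 7.81×0.140 = 1.093 mol/L.
In a CSTR the entire volume is at exit conditions, so r_P = 0.235×1.093^1.5 = 0.2687 and r_Q = 0.104×1.093^2 = 0.1243.
Overall selectivity = C_P/C_Q = r_Pτ/(r_Qτ) = r_P/r_Q = 2.16.

2.16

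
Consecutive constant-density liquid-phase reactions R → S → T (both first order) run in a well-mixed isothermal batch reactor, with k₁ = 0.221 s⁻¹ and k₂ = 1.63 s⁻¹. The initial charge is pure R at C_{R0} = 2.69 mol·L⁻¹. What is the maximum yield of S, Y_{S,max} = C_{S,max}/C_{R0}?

For a first-order series the maximum intermediate yield is C_{S,max}/C_{R0} = (k₁/k₂)^[k₂/(k₂−k₁)].
= (0.221/1.63)^(1.63/(1.63−0.221)) = (0.1356)^(1.157) = 0.09910.

0.0991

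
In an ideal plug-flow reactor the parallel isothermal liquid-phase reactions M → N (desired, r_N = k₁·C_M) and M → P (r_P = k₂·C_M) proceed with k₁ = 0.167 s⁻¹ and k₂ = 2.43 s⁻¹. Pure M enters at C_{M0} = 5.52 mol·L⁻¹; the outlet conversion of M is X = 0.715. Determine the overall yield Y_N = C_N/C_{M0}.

0.0460

C_M = C_{M0}(1−X) = 1.573 mol·L⁻¹.
Both paths are first order in M, so the instantaneous fraction to N is constant: dC_N/d(−C_M) = k₁/(k₁+k₂) = 0.06430.
C_N = 0.06430·(C_{M0}−C_M) = 0.06430×3.947 = 0.254 mol·L⁻¹.
Y_N = C_N/C_{M0} = 0.2538/5.52 = 0.0460.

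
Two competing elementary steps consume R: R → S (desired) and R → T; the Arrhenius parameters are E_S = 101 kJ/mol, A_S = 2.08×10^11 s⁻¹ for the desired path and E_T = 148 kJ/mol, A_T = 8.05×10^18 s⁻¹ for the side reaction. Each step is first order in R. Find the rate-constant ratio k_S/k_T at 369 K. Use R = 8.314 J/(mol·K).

0.116

With equal orders, S_{S/T} = k_S/k_T = (A_S/A_T)·exp[(E_T−E_S)/(RT)].
(E_T−E_S)/(RT) = (148−101)×10³/(8.314×369) = 47000/3068 = 15.32.
k_S/k_T = (2.08×10^11/8.05×10^18)·exp(15.32) = 2.584×10^-8 × 4.502×10^6 = 0.116.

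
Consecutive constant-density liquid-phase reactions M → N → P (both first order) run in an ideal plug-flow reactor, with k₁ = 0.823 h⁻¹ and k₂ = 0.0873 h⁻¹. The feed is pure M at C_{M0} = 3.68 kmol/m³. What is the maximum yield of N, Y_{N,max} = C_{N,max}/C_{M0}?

For a first-order series the maximum intermediate yield is C_{N,max}/C_{M0} = (k₁/k₂)^[k₂/(k₂−k₁)].
= (0.823/0.0873)^(0.0873/(0.0873−0.823)) = (9.427)^(-0.1187) = 0.7663.

0.766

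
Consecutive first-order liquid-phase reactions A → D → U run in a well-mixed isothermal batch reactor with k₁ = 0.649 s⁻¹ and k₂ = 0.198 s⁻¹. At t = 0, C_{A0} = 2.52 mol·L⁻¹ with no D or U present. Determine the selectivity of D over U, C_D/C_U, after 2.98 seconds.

2.22

For first-order series with pure A initially, C_D(t) = k₁C_{A0}/(k₂−k₁)·(e^(−k₁t) − e^(−k₂t)).
e^(−k₁t) = e^(−0.649×2.98) = e^(−1.934) = 0.1446; e^(−k₂t) = e^(−0.5900) = 0.5543.
C_D = 0.649×2.52/(0.198−0.649) × (0.1446−0.5543) = (-3.626)×(-0.4097) = 1.486 mol·L⁻¹.
C_A = C_{A0}e^(−k₁t) = 0.3643 mol·L⁻¹, so C_U = C_{A0}−C_A−C_D = 0.6698 mol·L⁻¹; C_D/C_U = 2.22.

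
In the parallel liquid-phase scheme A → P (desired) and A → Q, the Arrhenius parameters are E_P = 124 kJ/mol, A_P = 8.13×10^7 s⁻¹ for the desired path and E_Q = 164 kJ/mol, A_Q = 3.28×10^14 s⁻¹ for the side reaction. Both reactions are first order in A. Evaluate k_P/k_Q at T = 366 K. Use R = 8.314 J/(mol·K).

Since both paths have the same order in A, the concentration cancels and S_{P/Q} = k_P/k_Q = (A_P/A_Q)·exp[(E_Q−E_P)/(RT)].
(E_Q−E_P)/(RT) = (164−124)×10³/(8.314×366) = 40000/3043 = 13.15.
k_P/k_Q = (8.13×10^7/3.28×10^14)·exp(13.15) = 2.479×10^-7 × 5.116×10^5 = 0.127.
Since E_P < E_Q, lowering the temperature improves selectivity toward P.

0.127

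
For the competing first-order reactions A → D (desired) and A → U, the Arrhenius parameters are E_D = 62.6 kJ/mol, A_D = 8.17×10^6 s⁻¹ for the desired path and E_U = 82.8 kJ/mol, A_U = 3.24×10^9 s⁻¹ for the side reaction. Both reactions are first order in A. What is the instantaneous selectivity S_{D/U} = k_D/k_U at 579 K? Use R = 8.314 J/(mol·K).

With equal orders, S_{D/U} = k_D/k_U = (A_D/A_U)·exp[(E_U−E_D)/(RT)].
(E_U−E_D)/(RT) = (82.8−62.6)×10³/(8.314×579) = 20200/4814 = 4.196.
k_D/k_U = (8.17×10^6/3.24×10^9)·exp(4.196) = 0.002522 × 66.44 = 0.168.

0.168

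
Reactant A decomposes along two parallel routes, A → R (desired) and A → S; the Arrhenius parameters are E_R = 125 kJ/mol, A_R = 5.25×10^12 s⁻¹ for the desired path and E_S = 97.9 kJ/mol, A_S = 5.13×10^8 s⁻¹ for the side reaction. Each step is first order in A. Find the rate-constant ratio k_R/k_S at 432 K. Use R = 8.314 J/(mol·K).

5.41

With equal orders, S_{R/S} = k_R/k_S = (A_R/A_S)·exp[(E_S−E_R)/(RT)].
(E_S−E_R)/(RT) = (97.9−125)×10³/(8.314×432) = -27100/3592 = -7.545.
k_R/k_S = (5.25×10^12/5.13×10^8)·exp(-7.545) = 10234 × 5.286×10^-4 = 5.41.
Since E_R > E_S, raising the temperature improves selectivity toward R.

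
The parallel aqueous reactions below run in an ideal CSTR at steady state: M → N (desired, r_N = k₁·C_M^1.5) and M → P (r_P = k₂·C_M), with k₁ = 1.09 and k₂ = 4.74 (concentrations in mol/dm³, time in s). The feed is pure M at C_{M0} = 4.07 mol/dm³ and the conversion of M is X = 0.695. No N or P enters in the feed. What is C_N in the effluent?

Exit C_M = C_{M0}(1−X) = 4.07×0.305 = 1.241 mol/dm³.
In a CSTR the entire volume is at exit conditions, so r_N = 1.09×1.241^1.5 = 1.508 and r_P = 4.74×1.241 = 5.884.
Fraction of consumed M going to N: r_N/(r_N+r_P) = 0.2040.
C_N = 0.2040·C_{M0}·X = 0.2040×4.07×0.695 = 0.577 mol/dm³.

0.577 mol/dm³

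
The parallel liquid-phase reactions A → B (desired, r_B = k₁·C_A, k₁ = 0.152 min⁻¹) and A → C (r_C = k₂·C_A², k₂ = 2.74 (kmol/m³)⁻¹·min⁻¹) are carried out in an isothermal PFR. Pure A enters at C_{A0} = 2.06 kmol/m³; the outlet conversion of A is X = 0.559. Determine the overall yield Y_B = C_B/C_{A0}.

C_A = C_{A0}(1−X) = 0.9085 kmol/m³.
Along a PFR/batch, dC_B/dC_A = −r_B/(r_B+r_C) = −k₁/(k₁+k₂·C_A).
Integrating from C_{A0} to C_A: C_B = (0.152/2.74)·ln[(0.152+2.74·2.06)/(0.152+2.74·0.908)] = 0.05547·ln(5.796/2.641) = 0.04360 kmol/m³.
Y_B = C_B/C_{A0} = 0.04360/2.06 = 0.0212.

0.0212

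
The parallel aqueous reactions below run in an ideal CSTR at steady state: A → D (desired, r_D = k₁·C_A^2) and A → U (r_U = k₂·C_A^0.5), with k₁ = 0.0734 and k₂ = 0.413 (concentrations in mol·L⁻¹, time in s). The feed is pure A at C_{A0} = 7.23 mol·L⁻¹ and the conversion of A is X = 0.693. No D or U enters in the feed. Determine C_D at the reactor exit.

1.85 mol·L⁻¹

Exit C_A = C_{A0}(1−X) = 7.23×0.307 = 2.220 mol·L⁻¹.
Rates in a CSTR are evaluated at the outlet concentration: r_D = 0.0734×2.220^2 = 0.3616, r_U = 0.413×2.220^0.5 = 0.6153.
Fraction of consumed A going to D: r_D/(r_D+r_U) = 0.3702.
C_D = 0.3702·C_{A0}·X = 0.3702×7.23×0.693 = 1.85 mol·L⁻¹.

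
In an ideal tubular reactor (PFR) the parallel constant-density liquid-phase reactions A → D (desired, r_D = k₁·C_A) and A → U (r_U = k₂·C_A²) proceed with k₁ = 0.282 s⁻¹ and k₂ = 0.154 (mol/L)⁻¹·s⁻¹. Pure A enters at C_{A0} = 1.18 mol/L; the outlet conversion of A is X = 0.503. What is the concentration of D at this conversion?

0.402 mol/L

C_A = C_{A0}(1−X) = 0.5865 mol/L.
Along a PFR/batch, dC_D/dC_A = −r_D/(r_D+r_U) = −k₁/(k₁+k₂·C_A).
Integrating from C_{A0} to C_A: C_D = (0.282/0.154)·ln[(0.282+0.154·1.18)/(0.282+0.154·0.586)] = 1.831·ln(0.4637/0.3723) = 0.4020 mol/L.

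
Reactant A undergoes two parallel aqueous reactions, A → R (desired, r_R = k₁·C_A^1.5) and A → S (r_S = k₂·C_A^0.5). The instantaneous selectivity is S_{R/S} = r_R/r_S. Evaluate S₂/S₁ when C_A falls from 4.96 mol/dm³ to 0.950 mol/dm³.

S_{R/S} = (k₁/k₂)·C_A, so S₂/S₁ = (C_{A,2}/C_{A,1}).
= 0.950/4.96 = 0.192.

0.192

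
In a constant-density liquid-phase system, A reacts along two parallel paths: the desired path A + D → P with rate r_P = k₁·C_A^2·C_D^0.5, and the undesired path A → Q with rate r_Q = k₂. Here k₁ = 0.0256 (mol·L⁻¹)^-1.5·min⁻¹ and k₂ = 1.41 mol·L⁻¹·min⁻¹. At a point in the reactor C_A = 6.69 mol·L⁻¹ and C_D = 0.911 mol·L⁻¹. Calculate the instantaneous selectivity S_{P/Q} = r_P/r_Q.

0.776

S_{P/Q} = r_P/r_Q = (k₁·C_A^2·C_D^0.5)/(k₂) = (k₁/k₂)·C_A^2·C_D^0.5.
= (0.0256×6.690^2×0.9110^0.5) / (1.41) = 1.094/1.410 = 0.776.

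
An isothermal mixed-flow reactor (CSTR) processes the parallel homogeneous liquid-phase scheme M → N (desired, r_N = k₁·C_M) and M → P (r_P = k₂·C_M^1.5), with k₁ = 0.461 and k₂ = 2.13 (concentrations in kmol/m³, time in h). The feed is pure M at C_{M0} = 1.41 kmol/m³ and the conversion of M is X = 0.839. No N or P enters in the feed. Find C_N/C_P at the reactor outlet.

Exit C_M = C_{M0}(1−X) = 1.41×0.161 = 0.2270 kmol/m³.
A CSTR operates uniformly at the exit composition, giving r_N = 0.1047 and r_P = 0.2304 (each k·C_M^n at C_M = 0.2270).
Overall selectivity = C_N/C_P = r_Nτ/(r_Pτ) = r_N/r_P = 0.454.

0.454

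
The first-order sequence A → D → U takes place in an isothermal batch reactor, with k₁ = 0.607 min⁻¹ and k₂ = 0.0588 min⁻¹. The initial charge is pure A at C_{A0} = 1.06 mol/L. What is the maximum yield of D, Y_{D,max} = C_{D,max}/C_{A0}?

For a first-order series the maximum intermediate yield is C_{D,max}/C_{A0} = (k₁/k₂)^[k₂/(k₂−k₁)].
= (0.607/0.0588)^(0.0588/(0.0588−0.607)) = (10.32)^(-0.1073) = 0.7785.

0.778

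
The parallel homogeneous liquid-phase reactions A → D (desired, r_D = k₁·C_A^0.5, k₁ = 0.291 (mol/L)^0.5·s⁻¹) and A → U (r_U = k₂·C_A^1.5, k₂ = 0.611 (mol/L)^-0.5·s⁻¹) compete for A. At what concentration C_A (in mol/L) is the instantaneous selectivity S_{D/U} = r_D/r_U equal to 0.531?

0.897 mol/L

S_{D/U} = (k₁/k₂)·C_A⁻¹ ⇒ C_A = (S·k₂/k₁)^(-1).
= (0.531×0.611/0.291)^(-1) = (1.115)^(-1) = 0.897 mol/L.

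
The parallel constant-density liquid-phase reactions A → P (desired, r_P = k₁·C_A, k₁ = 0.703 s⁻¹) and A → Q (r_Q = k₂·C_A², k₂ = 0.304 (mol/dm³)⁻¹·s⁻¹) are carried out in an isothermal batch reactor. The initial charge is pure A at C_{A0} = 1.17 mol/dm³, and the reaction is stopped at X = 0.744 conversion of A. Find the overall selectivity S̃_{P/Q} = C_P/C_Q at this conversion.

C_A = C_{A0}(1−X) = 0.2995 mol/dm³.
Along a PFR/batch, dC_P/dC_A = −r_P/(r_P+r_Q) = −k₁/(k₁+k₂·C_A).
Integrating from C_{A0} to C_A: C_P = (0.703/0.304)·ln[(0.703+0.304·1.17)/(0.703+0.304·0.300)] = 2.312·ln(1.059/0.7941) = 0.6651 mol/dm³.
C_Q = (C_{A0}−C_A)−C_P = 0.2053 mol/dm³; S̃_{P/Q} = 0.6651/0.2053 = 3.24.

3.24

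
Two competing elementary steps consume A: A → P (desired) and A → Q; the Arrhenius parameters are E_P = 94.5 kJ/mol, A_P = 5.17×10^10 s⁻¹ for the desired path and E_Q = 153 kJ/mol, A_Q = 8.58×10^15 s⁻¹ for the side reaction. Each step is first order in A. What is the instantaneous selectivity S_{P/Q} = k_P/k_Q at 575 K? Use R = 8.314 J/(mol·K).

k_P/k_Q = (A_P/A_Q)·exp[−(E_P−E_Q)/(RT)] = (A_P/A_Q)·exp[(E_Q−E_P)/(RT)].
(E_Q−E_P)/(RT) = (153−94.5)×10³/(8.314×575) = 58500/4781 = 12.24.
k_P/k_Q = (5.17×10^10/8.58×10^15)·exp(12.24) = 6.026×10^-6 × 2.063×10^5 = 1.24.

1.24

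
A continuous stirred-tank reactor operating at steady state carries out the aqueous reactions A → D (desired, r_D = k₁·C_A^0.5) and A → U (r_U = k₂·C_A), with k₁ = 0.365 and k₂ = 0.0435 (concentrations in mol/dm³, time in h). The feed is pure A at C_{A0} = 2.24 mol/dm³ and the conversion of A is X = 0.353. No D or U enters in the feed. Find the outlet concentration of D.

Exit C_A = C_{A0}(1−X) = 2.24×0.647 = 1.449 mol/dm³.
In a CSTR the entire volume is at exit conditions, so r_D = 0.365×1.449^0.5 = 0.4394 and r_U = 0.0435×1.449 = 0.06304.
Fraction of consumed A going to D: r_D/(r_D+r_U) = 0.8745.
C_D = 0.8745·C_{A0}·X = 0.8745×2.24×0.353 = 0.692 mol/dm³.

0.692 mol/dm³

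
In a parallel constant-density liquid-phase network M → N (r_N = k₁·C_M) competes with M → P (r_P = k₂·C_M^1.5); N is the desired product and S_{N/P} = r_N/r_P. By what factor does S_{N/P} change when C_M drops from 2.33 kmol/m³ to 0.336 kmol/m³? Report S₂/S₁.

2.63

S_{N/P} = (k₁/k₂)·C_M^-0.5, so S₂/S₁ = (C_{M,2}/C_{M,1})^-0.5.
= (0.336/2.33)^(-0.5) = (0.1442)^(-0.5) = 2.63.
Selectivity toward N rises as C_M falls — low-concentration operation is favoured.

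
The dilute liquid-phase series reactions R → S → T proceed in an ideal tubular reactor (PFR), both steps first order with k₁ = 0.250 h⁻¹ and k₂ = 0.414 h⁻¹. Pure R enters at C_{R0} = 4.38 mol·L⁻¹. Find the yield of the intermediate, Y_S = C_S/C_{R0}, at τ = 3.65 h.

Solving the coupled first-order balances gives C_S(τ) = [k₁/(k₂−k₁)]·C_{R0}·(e^(−k₁τ) − e^(−k₂τ)).
e^(−k₁τ) = e^(−0.250×3.65) = e^(−0.9125) = 0.4015; e^(−k₂τ) = e^(−1.511) = 0.2207.
C_S = 0.250×4.38/(0.414−0.250) × (0.4015−0.2207) = 6.677×0.1809 = 1.208 mol·L⁻¹.
Y_S = C_S/C_{R0} = 1.208/4.38 = 0.276.

0.276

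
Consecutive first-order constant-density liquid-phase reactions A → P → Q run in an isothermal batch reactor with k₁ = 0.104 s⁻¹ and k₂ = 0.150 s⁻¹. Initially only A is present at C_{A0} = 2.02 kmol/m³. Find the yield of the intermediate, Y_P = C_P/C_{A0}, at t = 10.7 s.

0.289

For first-order series with pure A initially, C_P(t) = k₁C_{A0}/(k₂−k₁)·(e^(−k₁t) − e^(−k₂t)).
e^(−k₁t) = e^(−0.104×10.7) = e^(−1.113) = 0.3286; e^(−k₂t) = e^(−1.605) = 0.2009.
C_P = 0.104×2.02/(0.150−0.104) × (0.3286−0.2009) = 4.567×0.1277 = 0.5834 kmol/m³.
Y_P = C_P/C_{A0} = 0.5834/2.02 = 0.289.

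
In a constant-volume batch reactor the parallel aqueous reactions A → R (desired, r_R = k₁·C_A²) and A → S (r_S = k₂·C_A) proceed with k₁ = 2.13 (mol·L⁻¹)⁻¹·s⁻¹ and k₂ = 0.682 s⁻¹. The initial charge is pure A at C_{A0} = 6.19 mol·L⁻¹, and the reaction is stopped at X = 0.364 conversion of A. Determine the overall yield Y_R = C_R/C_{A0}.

C_A = C_{A0}(1−X) = 3.937 mol·L⁻¹.
Along a PFR/batch, dC_S/dC_A = −r_S/(r_R+r_S) = −k₂/(k₂+k₁·C_A).
Integrating from C_{A0} to C_A: C_S = (0.682/2.13)·ln[(0.682+2.13·6.19)/(0.682+2.13·3.94)] = 0.3202·ln(13.87/9.067) = 0.1360 mol·L⁻¹.
Then C_R = (C_{A0}−C_A) − C_S = 2.253 − 0.1360 = 2.117 mol·L⁻¹.
Y_R = C_R/C_{A0} = 2.117/6.19 = 0.342.

0.342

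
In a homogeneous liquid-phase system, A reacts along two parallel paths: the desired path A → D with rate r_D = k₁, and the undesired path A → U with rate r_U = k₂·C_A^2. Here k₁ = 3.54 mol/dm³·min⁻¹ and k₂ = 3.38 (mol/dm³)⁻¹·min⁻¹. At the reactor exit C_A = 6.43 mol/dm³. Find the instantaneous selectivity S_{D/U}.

0.0253

S_{D/U} = r_D/r_U = (k₁)/(k₂·C_A^2) = (k₁/k₂)·C_A^-2.
= (3.54) / (3.38×6.430^2) = 3.540/139.7 = 0.0253.
The undesired path is higher order in A, so low C_A (CSTR or dilute feed) favours D.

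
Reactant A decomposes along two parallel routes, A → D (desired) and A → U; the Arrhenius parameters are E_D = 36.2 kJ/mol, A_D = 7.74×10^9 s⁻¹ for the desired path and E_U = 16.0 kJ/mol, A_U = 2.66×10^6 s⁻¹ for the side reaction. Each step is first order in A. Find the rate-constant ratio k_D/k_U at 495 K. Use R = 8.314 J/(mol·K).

21.5

With equal orders, S_{D/U} = k_D/k_U = (A_D/A_U)·exp[(E_U−E_D)/(RT)].
(E_U−E_D)/(RT) = (16.0−36.2)×10³/(8.314×495) = -20200/4115 = -4.908.
k_D/k_U = (7.74×10^9/2.66×10^6)·exp(-4.908) = 2910 × 0.007385 = 21.5.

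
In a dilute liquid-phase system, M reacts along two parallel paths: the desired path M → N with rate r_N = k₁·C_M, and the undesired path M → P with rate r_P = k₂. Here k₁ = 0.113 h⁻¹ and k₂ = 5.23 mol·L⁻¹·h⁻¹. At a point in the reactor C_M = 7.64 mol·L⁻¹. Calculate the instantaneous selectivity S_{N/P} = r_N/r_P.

0.165

S_{N/P} = r_N/r_P = (k₁·C_M)/(k₂) = (k₁/k₂)·C_M.
= (0.113×7.640) / (5.23) = 0.8633/5.230 = 0.165.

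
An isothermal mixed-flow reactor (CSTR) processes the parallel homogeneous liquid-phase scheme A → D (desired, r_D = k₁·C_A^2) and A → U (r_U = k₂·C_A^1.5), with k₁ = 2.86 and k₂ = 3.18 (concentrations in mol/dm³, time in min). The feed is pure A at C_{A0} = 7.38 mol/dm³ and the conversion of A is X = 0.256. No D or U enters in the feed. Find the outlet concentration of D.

Exit C_A = C_{A0}(1−X) = 7.38×0.744 = 5.491 mol/dm³.
In a CSTR the entire volume is at exit conditions, so r_D = 2.86×5.491^2 = 86.22 and r_U = 3.18×5.491^1.5 = 40.91.
Fraction of consumed A going to D: r_D/(r_D+r_U) = 0.6782.
C_D = 0.6782·C_{A0}·X = 0.6782×7.38×0.256 = 1.28 mol/dm³.

1.28 mol/dm³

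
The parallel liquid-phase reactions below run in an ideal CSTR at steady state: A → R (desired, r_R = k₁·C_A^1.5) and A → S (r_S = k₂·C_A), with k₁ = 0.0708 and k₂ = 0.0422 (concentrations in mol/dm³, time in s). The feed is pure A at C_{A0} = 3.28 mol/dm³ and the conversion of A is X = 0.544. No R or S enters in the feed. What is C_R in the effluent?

Exit C_A = C_{A0}(1−X) = 3.28×0.456 = 1.496 mol/dm³.
In a CSTR the entire volume is at exit conditions, so r_R = 0.0708×1.496^1.5 = 0.1295 and r_S = 0.0422×1.496 = 0.06312.
Fraction of consumed A going to R: r_R/(r_R+r_S) = 0.6723.
C_R = 0.6723·C_{A0}·X = 0.6723×3.28×0.544 = 1.20 mol/dm³.

1.20 mol/dm³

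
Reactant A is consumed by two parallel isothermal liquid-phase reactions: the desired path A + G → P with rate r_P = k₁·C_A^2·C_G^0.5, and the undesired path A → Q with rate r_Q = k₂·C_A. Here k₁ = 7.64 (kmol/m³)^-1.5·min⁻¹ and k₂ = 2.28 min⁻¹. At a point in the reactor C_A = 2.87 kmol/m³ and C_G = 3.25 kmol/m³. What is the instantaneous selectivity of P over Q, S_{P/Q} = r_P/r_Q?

S_{P/Q} = r_P/r_Q = (k₁·C_A^2·C_G^0.5)/(k₂·C_A) = (k₁/k₂)·C_A·C_G^0.5.
= (7.64×2.870^2×3.250^0.5) / (2.28×2.870) = 113.4/6.544 = 17.3.
Since the desired path is higher order in A, keeping C_A high (PFR or concentrated feed) favours P.

17.3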